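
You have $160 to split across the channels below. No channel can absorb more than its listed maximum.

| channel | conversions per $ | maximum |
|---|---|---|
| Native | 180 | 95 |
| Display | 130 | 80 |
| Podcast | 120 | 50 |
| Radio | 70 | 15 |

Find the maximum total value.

25550

Rank by conversions per $: Native 180 > Display 130 > Podcast 120 > Radio 70.
Native: +95 to 95 (cap) ; 65 left.
Display has room for 80 but only 65 remain, so it gets 65.
Total = 180×95 + 130×65 = 25550.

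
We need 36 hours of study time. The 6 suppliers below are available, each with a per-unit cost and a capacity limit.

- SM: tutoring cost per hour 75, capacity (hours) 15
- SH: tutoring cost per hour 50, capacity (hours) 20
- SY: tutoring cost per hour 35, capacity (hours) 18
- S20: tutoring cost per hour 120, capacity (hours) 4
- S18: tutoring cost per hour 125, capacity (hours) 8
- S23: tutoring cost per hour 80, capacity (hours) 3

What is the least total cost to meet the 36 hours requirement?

1530

Cheapest first:
SY (35): use full 18 — 18 hours to go.
Take 18 from SH at 50 to finish.
SM, S23, S20, S18: unused.
Cost = 18×35 + 18×50 = 1530.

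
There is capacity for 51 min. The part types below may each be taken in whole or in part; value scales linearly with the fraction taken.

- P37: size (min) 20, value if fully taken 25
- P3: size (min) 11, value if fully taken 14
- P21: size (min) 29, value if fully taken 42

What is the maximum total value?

69.75

Rank by value-to-size ratio: P21 42/29≈1.45, P3 14/11≈1.27, P37 25/20≈1.25.
Take all of P21 (29 min, value 42) — 22 min left.
P3: take in full, 11 min for value 14 — 11 left.
11 min left: a 11/20 share of P37 gives 25×11/20 = 13.75.
Total value = 69.75.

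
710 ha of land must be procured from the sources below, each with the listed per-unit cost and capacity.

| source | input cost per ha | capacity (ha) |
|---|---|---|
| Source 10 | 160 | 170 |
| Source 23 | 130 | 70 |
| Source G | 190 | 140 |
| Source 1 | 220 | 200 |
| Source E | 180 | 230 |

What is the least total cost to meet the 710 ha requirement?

Use sources in increasing cost order.
Take 70 from Source 23 at 130 — need 640 more.
Source 10 (160): use full 170 — 470 ha to go.
Source E at 180: take all 230 ha — 240 still needed.
Take 140 from Source G at 190 — need 100 more.
Source 1 (220): take the remaining 100 — done.
Cost = 70×130 + 170×160 + 230×180 + 140×190 + 100×220 = 126300.

126300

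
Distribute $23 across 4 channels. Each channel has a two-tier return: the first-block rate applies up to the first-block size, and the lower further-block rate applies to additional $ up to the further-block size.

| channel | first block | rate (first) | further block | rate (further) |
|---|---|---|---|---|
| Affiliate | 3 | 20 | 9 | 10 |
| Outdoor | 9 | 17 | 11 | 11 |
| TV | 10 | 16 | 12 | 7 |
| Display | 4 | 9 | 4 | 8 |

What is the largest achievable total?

384

Order all 8 blocks by rate: Affiliate/T1 20 > Outdoor/T1 17 > TV/T1 16 > Outdoor/T2 11 > Affiliate/T2 10 > Display/T1 9 > Display/T2 8 > TV/T2 7.
Affiliate T1 at 20: fill all 3 → 20 left.
Outdoor/T1 (17): +9 → 11 left.
Fill TV T1 block (10 at 16) → 1 left.
1 remain; put them into Outdoor T2 at 11.
Total = 20×3 + 17×9 + 16×10 + 11×1 = 384.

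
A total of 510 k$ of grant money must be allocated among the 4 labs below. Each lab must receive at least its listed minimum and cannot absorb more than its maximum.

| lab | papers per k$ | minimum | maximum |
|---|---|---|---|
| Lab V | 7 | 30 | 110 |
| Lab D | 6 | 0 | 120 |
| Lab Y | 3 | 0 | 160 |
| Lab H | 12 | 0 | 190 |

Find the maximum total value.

Meeting every minimum uses 30+0+0+0 = 30 k$, leaving 480.
Rank by papers per k$: Lab H 12 > Lab V 7 > Lab D 6 > Lab Y 3.
Lab H takes 190 more to reach its cap of 190 — 290 left.
Lab V takes 80 more to reach its cap of 110 — 210 left.
Give Lab D 120 more to hit its cap of 120 — 90 left.
Lab Y has room for 160 more but only 90 remain, so it gets 90.
Total = 7×110 + 6×120 + 3×90 + 12×190 = 4040.

4040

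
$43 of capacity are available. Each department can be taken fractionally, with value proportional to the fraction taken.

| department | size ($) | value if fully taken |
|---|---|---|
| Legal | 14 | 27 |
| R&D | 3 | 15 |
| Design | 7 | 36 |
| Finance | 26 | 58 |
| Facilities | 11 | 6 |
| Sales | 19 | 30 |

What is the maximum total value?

122.5

Sort by value density: Design 36/7≈5.14, R&D 15/3≈5, Finance 58/26≈2.23, Legal 27/14≈1.93, Sales 30/19≈1.58, Facilities 6/11≈0.545.
Design: take in full, 7 $ for value 36 ; 36 left.
R&D: take in full, 3 $ for value 15 ; 33 left.
Finance: take in full, 26 $ for value 58 ; 7 left.
7 $ left: a 7/14 share of Legal gives 27×7/14 = 13.5.
Total value = 122.5.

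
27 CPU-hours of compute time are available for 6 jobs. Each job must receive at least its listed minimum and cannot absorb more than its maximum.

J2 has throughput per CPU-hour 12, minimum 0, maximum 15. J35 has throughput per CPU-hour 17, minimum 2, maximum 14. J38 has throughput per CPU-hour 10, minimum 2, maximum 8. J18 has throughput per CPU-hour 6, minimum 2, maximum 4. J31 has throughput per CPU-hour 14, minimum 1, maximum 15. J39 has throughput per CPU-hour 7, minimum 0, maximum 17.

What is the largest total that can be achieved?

Meeting every minimum uses 0+2+2+2+1+0 = 7 CPU-hours, leaving 20.
Rank by throughput per CPU-hour: J35 17 > J31 14 > J2 12 > J38 10 > J39 7 > J18 6.
J35 takes 12 more to reach its cap of 14 → 8 left.
Only 8 left; J31 takes them to reach 9.
Total = 17×14 + 10×2 + 6×2 + 14×9 = 396.

396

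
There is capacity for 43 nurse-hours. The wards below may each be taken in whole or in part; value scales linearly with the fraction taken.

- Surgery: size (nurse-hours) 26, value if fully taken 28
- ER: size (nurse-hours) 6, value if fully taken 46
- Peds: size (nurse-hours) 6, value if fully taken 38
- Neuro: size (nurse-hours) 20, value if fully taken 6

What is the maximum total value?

Rank by value-to-size ratio: ER 46/6≈7.67, Peds 38/6≈6.33, Surgery 28/26≈1.08, Neuro 6/20≈0.3.
Take all of ER (6 nurse-hours, value 46) ; 37 nurse-hours left.
Take all of Peds (6 nurse-hours, value 38) ; 31 nurse-hours left.
All 26 nurse-hours of Surgery fit (value 28) ; 5 remain.
Fill the last 5 nurse-hours with part of Neuro: 5/20 of it earns 1.5.
Total value = 113.5.

113.5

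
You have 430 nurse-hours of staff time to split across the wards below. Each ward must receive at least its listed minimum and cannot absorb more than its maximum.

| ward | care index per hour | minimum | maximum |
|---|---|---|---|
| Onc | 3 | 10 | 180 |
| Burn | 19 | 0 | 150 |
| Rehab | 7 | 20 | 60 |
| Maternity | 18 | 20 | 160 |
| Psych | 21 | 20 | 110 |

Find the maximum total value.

7850

Meeting every minimum uses 10+0+20+20+20 = 70 nurse-hours, leaving 360.
Order the wards by care index per hour: Psych 21 > Burn 19 > Maternity 18 > Rehab 7 > Onc 3.
Give Psych 90 more to hit its cap of 110 ; 270 left.
Burn takes 150 more to reach its cap of 150 ; 120 left.
Maternity: +120 (room for 140) → 140. Pool exhausted.
Total = 3×10 + 19×150 + 7×20 + 18×140 + 21×110 = 7850.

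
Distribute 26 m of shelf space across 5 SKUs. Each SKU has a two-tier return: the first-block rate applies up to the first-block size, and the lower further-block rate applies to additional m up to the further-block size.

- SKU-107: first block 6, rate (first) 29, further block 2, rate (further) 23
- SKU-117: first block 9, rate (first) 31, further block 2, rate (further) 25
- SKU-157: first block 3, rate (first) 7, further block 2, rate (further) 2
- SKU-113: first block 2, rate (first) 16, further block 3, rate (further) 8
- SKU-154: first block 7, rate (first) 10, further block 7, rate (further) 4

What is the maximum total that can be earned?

631

Treat each block as its own option and order by rate: SKU-117/tier1 31 > SKU-107/tier1 29 > SKU-117/tier2 25 > SKU-107/tier2 23 > SKU-113/tier1 16 > SKU-154/tier1 10 > SKU-113/tier2 8 > SKU-157/tier1 7 > SKU-154/tier2 4 > SKU-157/tier2 2.
SKU-117 tier1 at 31: fill all 9 → 17 left.
SKU-107 tier1 at 29: fill all 6 → 11 left.
SKU-117 tier2 at 25: fill all 2 → 9 left.
Fill SKU-107 tier2 block (2 at 23) → 7 left.
SKU-113/tier1 (16): +2 → 5 left.
5 remain; put them into SKU-154 tier1 at 10.
Total = 31×9 + 29×6 + 25×2 + 23×2 + 16×2 + 10×5 = 631.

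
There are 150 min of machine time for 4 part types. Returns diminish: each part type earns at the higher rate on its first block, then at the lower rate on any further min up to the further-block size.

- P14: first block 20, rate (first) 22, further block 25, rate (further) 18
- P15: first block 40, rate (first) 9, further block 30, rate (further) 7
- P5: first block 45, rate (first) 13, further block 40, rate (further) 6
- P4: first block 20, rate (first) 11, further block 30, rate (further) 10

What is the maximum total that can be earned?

Treat each block as its own option and order by rate: P14/tier1 22 > P14/tier2 18 > P5/tier1 13 > P4/tier1 11 > P4/tier2 10 > P15/tier1 9 > P15/tier2 7 > P5/tier2 6.
P14 tier1 at 22: fill all 20 ; 130 left.
P14/tier2 (18): +25 ; 105 left.
P5/tier1 (13): +45 ; 60 left.
P4 tier1 at 11: fill all 20 ; 40 left.
Fill P4 tier2 block (30 at 10) ; 10 left.
P15/tier1: +10 of 40 at 9; pool empty.
Total = 22×20 + 18×25 + 13×45 + 11×20 + 10×30 + 9×10 = 2085.

2085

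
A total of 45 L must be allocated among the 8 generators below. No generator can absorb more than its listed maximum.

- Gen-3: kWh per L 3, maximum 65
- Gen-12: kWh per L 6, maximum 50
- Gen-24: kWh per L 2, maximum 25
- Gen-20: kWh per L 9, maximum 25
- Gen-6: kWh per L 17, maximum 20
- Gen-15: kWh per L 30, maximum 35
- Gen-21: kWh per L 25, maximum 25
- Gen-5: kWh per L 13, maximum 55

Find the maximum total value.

Rank by kWh per L: Gen-15 30 > Gen-21 25 > Gen-6 17 > Gen-5 13 > Gen-20 9 > Gen-12 6 > Gen-3 3 > Gen-24 2.
Gen-15 takes 35 to reach its cap of 35 ; 10 left.
Only 10 left; Gen-21 takes them to reach 10.
Total = 30×35 + 25×10 = 1300.

1300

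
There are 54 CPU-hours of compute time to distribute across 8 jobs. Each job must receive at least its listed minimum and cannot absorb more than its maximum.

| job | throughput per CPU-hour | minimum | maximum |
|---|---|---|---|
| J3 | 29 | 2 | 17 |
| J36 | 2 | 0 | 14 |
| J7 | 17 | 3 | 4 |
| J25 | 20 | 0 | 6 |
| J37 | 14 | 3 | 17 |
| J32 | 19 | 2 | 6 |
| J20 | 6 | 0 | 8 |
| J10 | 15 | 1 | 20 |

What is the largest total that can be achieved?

Meeting every minimum uses 2+0+3+0+3+2+0+1 = 11 CPU-hours, leaving 43.
Order the jobs by throughput per CPU-hour: J3 29 > J25 20 > J32 19 > J7 17 > J10 15 > J37 14 > J20 6 > J36 2.
J3 takes 15 more to reach its cap of 17 — 28 left.
J25 takes 6 more to reach its cap of 6 — 22 left.
J32 takes 4 more to reach its cap of 6 — 18 left.
J7: +1 to 4 (cap) — 17 left.
Only 17 left; J10 takes them to reach 18.
Total = 29×17 + 17×4 + 20×6 + 14×3 + 19×6 + 15×18 = 1107.

1107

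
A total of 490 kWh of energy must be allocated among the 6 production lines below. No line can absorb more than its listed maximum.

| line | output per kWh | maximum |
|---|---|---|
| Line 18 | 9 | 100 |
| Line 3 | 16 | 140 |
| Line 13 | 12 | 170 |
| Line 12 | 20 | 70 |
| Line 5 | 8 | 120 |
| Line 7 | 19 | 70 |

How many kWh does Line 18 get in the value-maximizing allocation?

40

Order the production lines by output per kWh: Line 12 20 > Line 7 19 > Line 3 16 > Line 13 12 > Line 18 9 > Line 5 8.
Line 12 takes 70 to reach its cap of 70 → 420 left.
Line 7: +70 to 70 (cap) → 350 left.
Line 3 takes 140 to reach its cap of 140 → 210 left.
Line 13: +170 to 170 (cap) → 40 left.
Line 18 has room for 100 but only 40 remain, so it gets 40.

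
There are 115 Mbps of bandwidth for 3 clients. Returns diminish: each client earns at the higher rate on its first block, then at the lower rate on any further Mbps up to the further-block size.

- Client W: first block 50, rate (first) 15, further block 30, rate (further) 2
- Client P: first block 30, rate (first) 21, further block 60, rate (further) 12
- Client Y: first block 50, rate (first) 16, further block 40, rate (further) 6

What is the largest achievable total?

Rank every tier by rate: Client P/tier1 21 > Client Y/tier1 16 > Client W/tier1 15 > Client P/tier2 12 > Client Y/tier2 6 > Client W/tier2 2.
Client P tier1 at 21: fill all 30 → 85 left.
Client Y tier1 at 16: fill all 50 → 35 left.
Client W/tier1: +35 of 50 at 15; pool empty.
Total = 21×30 + 16×50 + 15×35 = 1955.

1955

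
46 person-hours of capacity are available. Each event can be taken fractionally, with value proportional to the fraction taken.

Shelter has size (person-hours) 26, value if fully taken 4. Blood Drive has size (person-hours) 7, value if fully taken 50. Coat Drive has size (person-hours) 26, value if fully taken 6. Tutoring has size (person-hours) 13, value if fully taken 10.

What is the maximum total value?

66

Sort by value density: Blood Drive 50/7≈7.14, Tutoring 10/13≈0.769, Coat Drive 6/26≈0.231, Shelter 4/26≈0.154.
Take all of Blood Drive (7 person-hours, value 50) → 39 person-hours left.
Tutoring: take in full, 13 person-hours for value 10 → 26 left.
Coat Drive: take in full, 26 person-hours for value 6 → 0 left.
Total value = 66.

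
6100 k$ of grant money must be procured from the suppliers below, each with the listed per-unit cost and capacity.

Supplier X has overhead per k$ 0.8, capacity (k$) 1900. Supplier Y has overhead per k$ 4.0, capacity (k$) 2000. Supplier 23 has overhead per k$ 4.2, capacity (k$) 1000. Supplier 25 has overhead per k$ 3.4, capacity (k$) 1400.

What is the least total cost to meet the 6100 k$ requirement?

17640

Cheapest first:
Supplier X (0.8): use full 1900 ; 4200 k$ to go.
Supplier 25 (3.4): use full 1400 ; 2800 k$ to go.
Take 2000 from Supplier Y at 4.0 ; need 800 more.
Supplier 23 (4.2): take the remaining 800 ; done.
Cost = 1900×0.8 + 1400×3.4 + 2000×4.0 + 800×4.2 = 17640.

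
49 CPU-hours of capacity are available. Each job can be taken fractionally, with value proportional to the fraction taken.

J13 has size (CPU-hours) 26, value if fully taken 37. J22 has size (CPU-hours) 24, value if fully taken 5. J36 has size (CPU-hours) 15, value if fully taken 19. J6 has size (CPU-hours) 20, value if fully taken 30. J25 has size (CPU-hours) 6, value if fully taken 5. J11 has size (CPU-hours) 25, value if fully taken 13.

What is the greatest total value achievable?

70.8

Best value per unit of size first: J6 30/20≈1.5, J13 37/26≈1.42, J36 19/15≈1.27, J25 5/6≈0.833, J11 13/25≈0.52, J22 5/24≈0.208.
Take all of J6 (20 CPU-hours, value 30) ; 29 CPU-hours left.
All 26 CPU-hours of J13 fit (value 37) ; 3 remain.
Fill the last 3 CPU-hours with part of J36: 3/15 of it earns 3.8.
Total value = 70.8.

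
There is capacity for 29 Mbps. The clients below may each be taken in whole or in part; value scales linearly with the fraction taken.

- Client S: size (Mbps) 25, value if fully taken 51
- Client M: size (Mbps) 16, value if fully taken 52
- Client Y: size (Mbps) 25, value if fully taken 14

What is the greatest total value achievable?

Rank by value-to-size ratio: Client M 52/16≈3.25, Client S 51/25≈2.04, Client Y 14/25≈0.56.
Client M: take in full, 16 Mbps for value 52 → 13 left.
Only 13 Mbps remain; take 13/25 of Client S for value 51×13/25 = 26.52.
Total value = 78.52.

78.52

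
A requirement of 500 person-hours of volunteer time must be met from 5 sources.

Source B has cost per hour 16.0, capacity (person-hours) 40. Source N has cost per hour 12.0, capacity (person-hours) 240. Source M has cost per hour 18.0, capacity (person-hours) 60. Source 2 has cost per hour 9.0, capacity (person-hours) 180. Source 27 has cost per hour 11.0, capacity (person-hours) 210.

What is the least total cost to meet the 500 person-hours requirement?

5250

Cheapest first:
Source 2 at 9.0: take all 180 person-hours → 320 still needed.
Take 210 from Source 27 at 11.0 → need 110 more.
Take 110 from Source N at 12.0 to finish.
Source B, Source M: unused.
Cost = 180×9.0 + 210×11.0 + 110×12.0 = 5250.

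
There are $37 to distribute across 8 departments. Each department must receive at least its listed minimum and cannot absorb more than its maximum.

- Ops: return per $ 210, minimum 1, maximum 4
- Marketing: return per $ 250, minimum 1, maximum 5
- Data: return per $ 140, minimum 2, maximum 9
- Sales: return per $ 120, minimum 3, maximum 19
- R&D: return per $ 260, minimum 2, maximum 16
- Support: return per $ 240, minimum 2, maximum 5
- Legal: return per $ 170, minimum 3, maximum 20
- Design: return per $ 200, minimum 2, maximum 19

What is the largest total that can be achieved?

8370

Meeting every minimum uses 1+1+2+3+2+2+3+2 = 16 $, leaving 21.
Highest return per $ first: R&D 260 > Marketing 250 > Support 240 > Ops 210 > Design 200 > Legal 170 > Data 140 > Sales 120.
R&D takes 14 more to reach its cap of 16 — 7 left.
Marketing: +4 to 5 (cap) — 3 left.
Give Support 3 more to hit its cap of 5 — 0 left.
Total = 210×1 + 250×5 + 140×2 + 120×3 + 260×16 + 240×5 + 170×3 + 200×2 = 8370.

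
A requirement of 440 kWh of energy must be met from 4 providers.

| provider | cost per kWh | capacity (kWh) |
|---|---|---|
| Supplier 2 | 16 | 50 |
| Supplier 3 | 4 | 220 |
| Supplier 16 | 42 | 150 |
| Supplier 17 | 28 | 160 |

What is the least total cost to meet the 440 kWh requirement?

Use providers in increasing cost order.
Take 220 from Supplier 3 at 4 — need 220 more.
Supplier 2 at 16: take all 50 kWh — 170 still needed.
Supplier 17 (28): use full 160 — 10 kWh to go.
Take 10 from Supplier 16 at 42 to finish.
Cost = 220×4 + 50×16 + 160×28 + 10×42 = 6580.

6580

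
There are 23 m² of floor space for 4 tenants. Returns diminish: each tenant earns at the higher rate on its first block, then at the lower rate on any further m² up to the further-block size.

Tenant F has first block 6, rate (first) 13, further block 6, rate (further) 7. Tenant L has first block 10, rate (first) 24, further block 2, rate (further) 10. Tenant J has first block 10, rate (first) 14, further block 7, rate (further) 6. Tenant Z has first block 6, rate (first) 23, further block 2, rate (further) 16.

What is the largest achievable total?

480

Treat each block as its own option and order by rate: Tenant L/T1 24 > Tenant Z/T1 23 > Tenant Z/T2 16 > Tenant J/T1 14 > Tenant F/T1 13 > Tenant L/T2 10 > Tenant F/T2 7 > Tenant J/T2 6.
Tenant L/T1 (24): +10 ; 13 left.
Tenant Z/T1 (23): +6 ; 7 left.
Fill Tenant Z T2 block (2 at 16) ; 5 left.
5 remain; put them into Tenant J T1 at 14.
Total = 24×10 + 23×6 + 16×2 + 14×5 = 480.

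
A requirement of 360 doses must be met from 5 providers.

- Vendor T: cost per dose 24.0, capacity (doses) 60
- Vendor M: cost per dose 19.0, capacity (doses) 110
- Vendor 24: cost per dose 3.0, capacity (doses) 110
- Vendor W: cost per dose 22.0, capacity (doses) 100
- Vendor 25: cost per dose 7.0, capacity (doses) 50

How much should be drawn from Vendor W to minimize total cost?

Use providers in increasing cost order.
Take 110 from Vendor 24 at 3.0 ; need 250 more.
Vendor 25 at 7.0: take all 50 doses ; 200 still needed.
Take 110 from Vendor M at 19.0 ; need 90 more.
Vendor W at 22.0: take 90 of its 100 ; requirement met.
Vendor T: unused.

90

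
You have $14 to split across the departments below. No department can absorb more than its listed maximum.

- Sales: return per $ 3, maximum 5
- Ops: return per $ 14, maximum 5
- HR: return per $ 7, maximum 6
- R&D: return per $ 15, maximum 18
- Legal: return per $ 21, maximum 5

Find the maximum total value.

240

Order the departments by return per $: Legal 21 > R&D 15 > Ops 14 > HR 7 > Sales 3.
Legal: +5 to 5 (cap) → 9 left.
R&D: +9 (room for 18) → 9. Pool exhausted.
Total = 15×9 + 21×5 = 240.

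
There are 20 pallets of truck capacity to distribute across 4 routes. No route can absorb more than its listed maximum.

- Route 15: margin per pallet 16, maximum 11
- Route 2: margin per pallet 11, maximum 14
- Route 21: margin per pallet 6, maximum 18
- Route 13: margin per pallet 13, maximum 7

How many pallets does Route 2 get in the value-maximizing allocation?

2

Order the routes by margin per pallet: Route 15 16 > Route 13 13 > Route 2 11 > Route 21 6.
Route 15: +11 to 11 (cap) ; 9 left.
Route 13: +7 to 7 (cap) ; 2 left.
Only 2 left; Route 2 takes them to reach 2.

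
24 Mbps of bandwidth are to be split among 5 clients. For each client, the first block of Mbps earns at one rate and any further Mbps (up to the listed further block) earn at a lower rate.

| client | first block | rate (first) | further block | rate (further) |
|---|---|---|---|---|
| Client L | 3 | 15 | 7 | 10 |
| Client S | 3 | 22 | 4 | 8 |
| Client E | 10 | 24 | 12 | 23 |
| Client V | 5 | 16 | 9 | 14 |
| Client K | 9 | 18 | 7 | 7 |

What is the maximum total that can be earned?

560

Rank every tier by rate: Client E/T1 24 > Client E/T2 23 > Client S/T1 22 > Client K/T1 18 > Client V/T1 16 > Client L/T1 15 > Client V/T2 14 > Client L/T2 10 > Client S/T2 8 > Client K/T2 7.
Client E/T1 (24): +10 ; 14 left.
Client E/T2 (23): +12 ; 2 left.
Client S/T1: +2 of 3 at 22; pool empty.
Total = 24×10 + 23×12 + 22×2 = 560.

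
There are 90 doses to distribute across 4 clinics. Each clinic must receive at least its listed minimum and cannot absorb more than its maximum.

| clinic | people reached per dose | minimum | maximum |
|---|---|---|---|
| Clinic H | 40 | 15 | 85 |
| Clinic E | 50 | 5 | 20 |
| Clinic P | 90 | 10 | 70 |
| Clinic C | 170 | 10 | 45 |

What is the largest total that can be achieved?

10750

Meeting every minimum uses 15+5+10+10 = 40 doses, leaving 50.
Order the clinics by people reached per dose: Clinic C 170 > Clinic P 90 > Clinic E 50 > Clinic H 40.
Clinic C takes 35 more to reach its cap of 45 ; 15 left.
Only 15 left; Clinic P takes them to reach 25.
Total = 40×15 + 50×5 + 90×25 + 170×45 = 10750.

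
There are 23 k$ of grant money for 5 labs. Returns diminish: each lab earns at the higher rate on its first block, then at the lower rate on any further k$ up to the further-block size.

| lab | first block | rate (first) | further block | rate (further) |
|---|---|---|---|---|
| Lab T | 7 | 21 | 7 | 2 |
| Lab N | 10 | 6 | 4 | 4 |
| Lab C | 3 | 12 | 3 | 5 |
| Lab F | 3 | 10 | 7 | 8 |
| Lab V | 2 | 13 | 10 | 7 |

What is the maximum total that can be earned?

Order all 10 blocks by rate: Lab T/T1 21 > Lab V/T1 13 > Lab C/T1 12 > Lab F/T1 10 > Lab F/T2 8 > Lab V/T2 7 > Lab N/T1 6 > Lab C/T2 5 > Lab N/T2 4 > Lab T/T2 2.
Lab T T1 at 21: fill all 7 ; 16 left.
Lab V/T1 (13): +2 ; 14 left.
Fill Lab C T1 block (3 at 12) ; 11 left.
Fill Lab F T1 block (3 at 10) ; 8 left.
Lab F/T2 (8): +7 ; 1 left.
Lab V T2 at 7: only 1 left, fill 1.
Total = 21×7 + 13×2 + 12×3 + 10×3 + 8×7 + 7×1 = 302.

302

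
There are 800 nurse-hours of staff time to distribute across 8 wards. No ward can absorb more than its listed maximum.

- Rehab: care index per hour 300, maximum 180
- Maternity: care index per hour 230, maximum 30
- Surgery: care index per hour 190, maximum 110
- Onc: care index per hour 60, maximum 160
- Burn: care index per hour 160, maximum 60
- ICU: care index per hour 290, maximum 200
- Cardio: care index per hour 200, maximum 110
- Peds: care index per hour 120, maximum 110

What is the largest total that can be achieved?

Rank by care index per hour: Rehab 300 > ICU 290 > Maternity 230 > Cardio 200 > Surgery 190 > Burn 160 > Peds 120 > Onc 60.
Rehab: +180 to 180 (cap) — 620 left.
ICU takes 200 to reach its cap of 200 — 420 left.
Maternity takes 30 to reach its cap of 30 — 390 left.
Give Cardio 110 to hit its cap of 110 — 280 left.
Give Surgery 110 to hit its cap of 110 — 170 left.
Give Burn 60 to hit its cap of 60 — 110 left.
Peds takes 110 to reach its cap of 110 — 0 left.
Total = 300×180 + 230×30 + 190×110 + 160×60 + 290×200 + 200×110 + 120×110 = 184600.

184600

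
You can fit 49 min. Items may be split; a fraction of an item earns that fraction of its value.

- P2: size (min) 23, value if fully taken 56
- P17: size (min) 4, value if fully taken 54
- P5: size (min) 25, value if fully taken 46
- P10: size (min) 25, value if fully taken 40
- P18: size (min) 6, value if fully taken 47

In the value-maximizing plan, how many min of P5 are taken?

16

Rank by value-to-size ratio: P17 54/4≈13.5, P18 47/6≈7.83, P2 56/23≈2.43, P5 46/25≈1.84, P10 40/25≈1.6.
P17: take in full, 4 min for value 54 — 45 left.
Take all of P18 (6 min, value 47) — 39 min left.
Take all of P2 (23 min, value 56) — 16 min left.
Only 16 min remain; take 16/25 of P5 for value 46×16/25 = 29.44.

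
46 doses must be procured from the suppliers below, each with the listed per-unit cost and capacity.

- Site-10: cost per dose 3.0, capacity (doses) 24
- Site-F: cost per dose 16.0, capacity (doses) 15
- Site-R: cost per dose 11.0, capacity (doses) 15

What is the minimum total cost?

Use suppliers in increasing cost order.
Site-10 (3.0): use full 24 → 22 doses to go.
Site-R (11.0): use full 15 → 7 doses to go.
Take 7 from Site-F at 16.0 to finish.
Cost = 24×3.0 + 15×11.0 + 7×16.0 = 349.

349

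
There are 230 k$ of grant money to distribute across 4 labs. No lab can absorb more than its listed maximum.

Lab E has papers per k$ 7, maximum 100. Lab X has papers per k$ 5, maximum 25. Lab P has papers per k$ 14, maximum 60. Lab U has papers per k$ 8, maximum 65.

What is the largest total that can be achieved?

Highest papers per k$ first: Lab P 14 > Lab U 8 > Lab E 7 > Lab X 5.
Lab P: +60 to 60 (cap) → 170 left.
Give Lab U 65 to hit its cap of 65 → 105 left.
Lab E takes 100 to reach its cap of 100 → 5 left.
Lab X: +5 (room for 25) → 5. Pool exhausted.
Total = 7×100 + 5×5 + 14×60 + 8×65 = 2085.

2085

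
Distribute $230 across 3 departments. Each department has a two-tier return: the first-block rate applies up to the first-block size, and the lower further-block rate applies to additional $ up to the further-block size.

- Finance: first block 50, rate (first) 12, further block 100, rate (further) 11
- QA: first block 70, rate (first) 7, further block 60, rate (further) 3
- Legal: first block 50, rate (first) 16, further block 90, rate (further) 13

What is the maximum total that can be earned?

3010

Rank every tier by rate: Legal/first 16 > Legal/second 13 > Finance/first 12 > Finance/second 11 > QA/first 7 > QA/second 3.
Legal/first (16): +50 ; 180 left.
Legal/second (13): +90 ; 90 left.
Finance first at 12: fill all 50 ; 40 left.
Finance/second: +40 of 100 at 11; pool empty.
Total = 16×50 + 13×90 + 12×50 + 11×40 = 3010.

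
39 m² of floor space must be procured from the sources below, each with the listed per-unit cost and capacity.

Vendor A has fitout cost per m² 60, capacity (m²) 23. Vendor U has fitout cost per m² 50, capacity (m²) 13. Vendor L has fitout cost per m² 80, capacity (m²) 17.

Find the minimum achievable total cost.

2270

Use sources in increasing cost order.
Vendor U at 50: take all 13 m² → 26 still needed.
Vendor A (60): use full 23 → 3 m² to go.
Vendor L (80): take the remaining 3 → done.
Cost = 13×50 + 23×60 + 3×80 = 2270.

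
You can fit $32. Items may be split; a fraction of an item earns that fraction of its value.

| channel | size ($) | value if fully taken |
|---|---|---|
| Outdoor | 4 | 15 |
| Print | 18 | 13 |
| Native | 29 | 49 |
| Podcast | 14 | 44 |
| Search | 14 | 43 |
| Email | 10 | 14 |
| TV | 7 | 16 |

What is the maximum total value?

102

Sort by value density: Outdoor 15/4≈3.75, Podcast 44/14≈3.14, Search 43/14≈3.07, TV 16/7≈2.29, Native 49/29≈1.69, Email 14/10≈1.4, Print 13/18≈0.722.
Outdoor: take in full, 4 $ for value 15 → 28 left.
Take all of Podcast (14 $, value 44) → 14 $ left.
Search: take in full, 14 $ for value 43 → 0 left.
Total value = 102.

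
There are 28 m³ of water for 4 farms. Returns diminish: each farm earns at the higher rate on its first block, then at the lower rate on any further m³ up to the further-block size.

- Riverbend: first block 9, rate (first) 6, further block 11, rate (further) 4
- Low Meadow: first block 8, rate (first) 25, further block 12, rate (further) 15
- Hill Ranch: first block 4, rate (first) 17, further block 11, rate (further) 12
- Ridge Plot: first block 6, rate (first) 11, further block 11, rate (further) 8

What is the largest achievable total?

Rank every tier by rate: Low Meadow/T1 25 > Hill Ranch/T1 17 > Low Meadow/T2 15 > Hill Ranch/T2 12 > Ridge Plot/T1 11 > Ridge Plot/T2 8 > Riverbend/T1 6 > Riverbend/T2 4.
Fill Low Meadow T1 block (8 at 25) ; 20 left.
Fill Hill Ranch T1 block (4 at 17) ; 16 left.
Low Meadow T2 at 15: fill all 12 ; 4 left.
4 remain; put them into Hill Ranch T2 at 12.
Total = 25×8 + 17×4 + 15×12 + 12×4 = 496.

496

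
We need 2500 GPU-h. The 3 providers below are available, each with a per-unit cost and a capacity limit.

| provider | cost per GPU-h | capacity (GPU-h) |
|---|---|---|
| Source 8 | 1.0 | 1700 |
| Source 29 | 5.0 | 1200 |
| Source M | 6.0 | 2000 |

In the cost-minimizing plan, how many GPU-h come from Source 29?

Cheapest first:
Source 8 (1.0): use full 1700 ; 800 GPU-h to go.
Take 800 from Source 29 at 5.0 to finish.
Source M: unused.

800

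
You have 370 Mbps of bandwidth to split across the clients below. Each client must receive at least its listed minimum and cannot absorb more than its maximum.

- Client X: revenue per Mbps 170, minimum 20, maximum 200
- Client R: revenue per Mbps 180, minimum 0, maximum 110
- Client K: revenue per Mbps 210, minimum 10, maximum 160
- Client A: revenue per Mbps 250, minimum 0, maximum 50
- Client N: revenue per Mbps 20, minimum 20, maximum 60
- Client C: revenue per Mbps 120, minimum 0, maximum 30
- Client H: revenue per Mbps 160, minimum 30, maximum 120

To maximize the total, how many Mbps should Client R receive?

90

Meeting every minimum uses 20+0+10+0+20+0+30 = 80 Mbps, leaving 290.
Highest revenue per Mbps first: Client A 250 > Client K 210 > Client R 180 > Client X 170 > Client H 160 > Client C 120 > Client N 20.
Client A: +50 to 50 (cap) → 240 left.
Client K takes 150 more to reach its cap of 160 → 90 left.
Only 90 left; Client R takes them to reach 90.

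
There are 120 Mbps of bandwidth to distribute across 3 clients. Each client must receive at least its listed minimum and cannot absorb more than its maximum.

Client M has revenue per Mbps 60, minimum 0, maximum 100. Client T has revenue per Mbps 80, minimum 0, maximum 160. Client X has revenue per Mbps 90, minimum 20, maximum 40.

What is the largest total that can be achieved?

Meeting every minimum uses 0+0+20 = 20 Mbps, leaving 100.
Rank by revenue per Mbps: Client X 90 > Client T 80 > Client M 60.
Client X: +20 to 40 (cap) ; 80 left.
Only 80 left; Client T takes them to reach 80.
Total = 80×80 + 90×40 = 10000.

10000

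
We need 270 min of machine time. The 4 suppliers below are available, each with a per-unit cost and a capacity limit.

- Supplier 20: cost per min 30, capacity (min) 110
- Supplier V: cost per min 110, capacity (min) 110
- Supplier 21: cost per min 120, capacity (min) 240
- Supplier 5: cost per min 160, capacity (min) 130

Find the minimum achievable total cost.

Cheapest first:
Take 110 from Supplier 20 at 30 ; need 160 more.
Supplier V at 110: take all 110 min ; 50 still needed.
Supplier 21 at 120: take 50 of its 240 ; requirement met.
Supplier 5: unused.
Cost = 110×30 + 110×110 + 50×120 = 21400.

21400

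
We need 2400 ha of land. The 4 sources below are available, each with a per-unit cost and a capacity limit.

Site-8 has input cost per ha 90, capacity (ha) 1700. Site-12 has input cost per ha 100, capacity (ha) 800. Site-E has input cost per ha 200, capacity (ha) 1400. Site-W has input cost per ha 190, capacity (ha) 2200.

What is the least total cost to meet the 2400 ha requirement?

Fill from the cheapest source first.
Take 1700 from Site-8 at 90 → need 700 more.
Site-12 at 100: take 700 of its 800 → requirement met.
Site-W, Site-E: unused.
Cost = 1700×90 + 700×100 = 223000.

223000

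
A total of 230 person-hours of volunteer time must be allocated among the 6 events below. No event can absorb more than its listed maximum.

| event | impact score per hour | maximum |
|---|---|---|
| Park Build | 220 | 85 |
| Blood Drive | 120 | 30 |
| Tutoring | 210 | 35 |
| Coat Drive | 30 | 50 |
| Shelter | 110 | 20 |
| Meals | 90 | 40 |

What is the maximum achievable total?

36050

Order the events by impact score per hour: Park Build 220 > Tutoring 210 > Blood Drive 120 > Shelter 110 > Meals 90 > Coat Drive 30.
Park Build takes 85 to reach its cap of 85 — 145 left.
Give Tutoring 35 to hit its cap of 35 — 110 left.
Blood Drive: +30 to 30 (cap) — 80 left.
Shelter: +20 to 20 (cap) — 60 left.
Meals: +40 to 40 (cap) — 20 left.
Coat Drive: +20 (room for 50) → 20. Pool exhausted.
Total = 220×85 + 120×30 + 210×35 + 30×20 + 110×20 + 90×40 = 36050.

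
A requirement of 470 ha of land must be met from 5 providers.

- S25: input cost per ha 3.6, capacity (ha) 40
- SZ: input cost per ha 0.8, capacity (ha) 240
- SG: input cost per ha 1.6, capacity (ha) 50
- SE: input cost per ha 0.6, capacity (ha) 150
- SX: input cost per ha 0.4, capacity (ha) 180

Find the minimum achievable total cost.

Cheapest first:
SX at 0.4: take all 180 ha ; 290 still needed.
Take 150 from SE at 0.6 ; need 140 more.
Take 140 from SZ at 0.8 to finish.
SG, S25: unused.
Cost = 180×0.4 + 150×0.6 + 140×0.8 = 274.

274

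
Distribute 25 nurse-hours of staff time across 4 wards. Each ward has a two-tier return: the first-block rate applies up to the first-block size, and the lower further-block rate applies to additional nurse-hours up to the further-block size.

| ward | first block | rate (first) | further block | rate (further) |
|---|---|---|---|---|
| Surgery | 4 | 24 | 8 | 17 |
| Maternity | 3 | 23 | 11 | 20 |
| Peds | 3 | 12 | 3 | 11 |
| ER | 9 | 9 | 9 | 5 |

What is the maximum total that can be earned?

Treat each block as its own option and order by rate: Surgery/T1 24 > Maternity/T1 23 > Maternity/T2 20 > Surgery/T2 17 > Peds/T1 12 > Peds/T2 11 > ER/T1 9 > ER/T2 5.
Surgery T1 at 24: fill all 4 — 21 left.
Maternity/T1 (23): +3 — 18 left.
Maternity T2 at 20: fill all 11 — 7 left.
Surgery T2 at 17: only 7 left, fill 7.
Total = 24×4 + 23×3 + 20×11 + 17×7 = 504.

504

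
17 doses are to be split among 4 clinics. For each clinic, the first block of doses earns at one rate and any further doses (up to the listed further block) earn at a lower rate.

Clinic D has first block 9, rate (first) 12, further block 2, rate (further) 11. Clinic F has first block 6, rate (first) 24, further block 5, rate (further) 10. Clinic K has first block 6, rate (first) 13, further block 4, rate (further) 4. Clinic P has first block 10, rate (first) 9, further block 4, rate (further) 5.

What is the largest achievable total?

Treat each block as its own option and order by rate: Clinic F/tier1 24 > Clinic K/tier1 13 > Clinic D/tier1 12 > Clinic D/tier2 11 > Clinic F/tier2 10 > Clinic P/tier1 9 > Clinic P/tier2 5 > Clinic K/tier2 4.
Clinic F/tier1 (24): +6 → 11 left.
Clinic K/tier1 (13): +6 → 5 left.
5 remain; put them into Clinic D tier1 at 12.
Total = 24×6 + 13×6 + 12×5 = 282.

282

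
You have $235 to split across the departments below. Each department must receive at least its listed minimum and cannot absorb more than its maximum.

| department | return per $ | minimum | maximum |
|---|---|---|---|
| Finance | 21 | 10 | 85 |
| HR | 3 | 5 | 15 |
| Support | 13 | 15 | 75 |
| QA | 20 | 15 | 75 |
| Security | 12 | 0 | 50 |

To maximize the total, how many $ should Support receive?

70

Meeting every minimum uses 10+5+15+15+0 = 45 $, leaving 190.
Rank by return per $: Finance 21 > QA 20 > Support 13 > Security 12 > HR 3.
Give Finance 75 more to hit its cap of 85 → 115 left.
Give QA 60 more to hit its cap of 75 → 55 left.
Support: +55 (room for 60) → 70. Pool exhausted.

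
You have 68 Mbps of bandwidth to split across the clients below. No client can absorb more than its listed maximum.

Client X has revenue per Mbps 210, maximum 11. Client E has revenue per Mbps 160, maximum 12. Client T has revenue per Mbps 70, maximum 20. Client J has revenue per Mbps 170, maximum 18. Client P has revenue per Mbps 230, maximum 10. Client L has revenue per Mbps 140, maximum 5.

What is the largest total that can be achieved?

Highest revenue per Mbps first: Client P 230 > Client X 210 > Client J 170 > Client E 160 > Client L 140 > Client T 70.
Client P: +10 to 10 (cap) — 58 left.
Client X takes 11 to reach its cap of 11 — 47 left.
Client J takes 18 to reach its cap of 18 — 29 left.
Client E: +12 to 12 (cap) — 17 left.
Client L: +5 to 5 (cap) — 12 left.
Client T: +12 (room for 20) → 12. Pool exhausted.
Total = 210×11 + 160×12 + 70×12 + 170×18 + 230×10 + 140×5 = 11130.

11130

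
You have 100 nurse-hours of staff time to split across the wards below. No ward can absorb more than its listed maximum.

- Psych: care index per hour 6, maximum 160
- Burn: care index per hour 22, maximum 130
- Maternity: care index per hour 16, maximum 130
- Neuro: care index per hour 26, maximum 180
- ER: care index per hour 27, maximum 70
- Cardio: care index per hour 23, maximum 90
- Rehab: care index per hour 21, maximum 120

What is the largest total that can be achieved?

2670

Rank by care index per hour: ER 27 > Neuro 26 > Cardio 23 > Burn 22 > Rehab 21 > Maternity 16 > Psych 6.
Give ER 70 to hit its cap of 70 → 30 left.
Only 30 left; Neuro takes them to reach 30.
Total = 26×30 + 27×70 = 2670.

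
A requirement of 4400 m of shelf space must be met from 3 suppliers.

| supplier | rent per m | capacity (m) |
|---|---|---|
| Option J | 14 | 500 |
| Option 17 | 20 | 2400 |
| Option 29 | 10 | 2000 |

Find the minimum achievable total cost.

Fill from the cheapest supplier first.
Option 29 (10): use full 2000 ; 2400 m to go.
Take 500 from Option J at 14 ; need 1900 more.
Take 1900 from Option 17 at 20 to finish.
Cost = 2000×10 + 500×14 + 1900×20 = 65000.

65000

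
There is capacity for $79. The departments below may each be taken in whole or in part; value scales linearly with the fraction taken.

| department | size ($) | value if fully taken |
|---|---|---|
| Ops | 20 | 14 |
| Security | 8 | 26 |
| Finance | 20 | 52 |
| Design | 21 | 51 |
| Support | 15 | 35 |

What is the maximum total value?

Sort by value density: Security 26/8≈3.25, Finance 52/20≈2.6, Design 51/21≈2.43, Support 35/15≈2.33, Ops 14/20≈0.7.
Take all of Security (8 $, value 26) — 71 $ left.
Take all of Finance (20 $, value 52) — 51 $ left.
All 21 $ of Design fit (value 51) — 30 remain.
Take all of Support (15 $, value 35) — 15 $ left.
15 $ left: a 15/20 share of Ops gives 14×15/20 = 10.5.
Total value = 174.5.

174.5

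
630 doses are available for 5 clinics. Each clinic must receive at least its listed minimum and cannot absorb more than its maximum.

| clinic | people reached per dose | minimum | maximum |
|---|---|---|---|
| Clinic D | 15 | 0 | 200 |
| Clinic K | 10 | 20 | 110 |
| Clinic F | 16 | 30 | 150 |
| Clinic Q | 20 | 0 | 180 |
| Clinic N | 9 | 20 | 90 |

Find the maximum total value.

9980

Meeting every minimum uses 0+20+30+0+20 = 70 doses, leaving 560.
Highest people reached per dose first: Clinic Q 20 > Clinic F 16 > Clinic D 15 > Clinic K 10 > Clinic N 9.
Clinic Q takes 180 more to reach its cap of 180 — 380 left.
Clinic F takes 120 more to reach its cap of 150 — 260 left.
Give Clinic D 200 more to hit its cap of 200 — 60 left.
Clinic K has room for 90 more but only 60 remain, so it gets 80.
Total = 15×200 + 10×80 + 16×150 + 20×180 + 9×20 = 9980.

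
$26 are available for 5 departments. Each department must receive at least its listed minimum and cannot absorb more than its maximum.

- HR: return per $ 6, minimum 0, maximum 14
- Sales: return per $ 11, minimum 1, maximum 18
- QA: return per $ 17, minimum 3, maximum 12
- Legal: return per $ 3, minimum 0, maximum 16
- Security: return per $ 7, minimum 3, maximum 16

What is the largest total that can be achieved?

Meeting every minimum uses 0+1+3+0+3 = 7 $, leaving 19.
Rank by return per $: QA 17 > Sales 11 > Security 7 > HR 6 > Legal 3.
QA: +9 to 12 (cap) ; 10 left.
Sales has room for 17 more but only 10 remain, so it gets 11.
Total = 11×11 + 17×12 + 7×3 = 346.

346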